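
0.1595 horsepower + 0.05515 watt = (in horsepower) 0.1596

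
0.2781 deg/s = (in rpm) 0.04635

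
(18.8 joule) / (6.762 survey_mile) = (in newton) 0.001728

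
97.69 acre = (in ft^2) 4.255e+06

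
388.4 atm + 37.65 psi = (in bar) 396.1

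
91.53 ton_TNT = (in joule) 3.83e+11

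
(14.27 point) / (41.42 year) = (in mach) 1.132e-14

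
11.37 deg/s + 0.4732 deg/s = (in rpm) 1.974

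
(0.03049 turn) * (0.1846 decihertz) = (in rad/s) 0.003536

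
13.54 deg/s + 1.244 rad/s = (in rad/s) 1.48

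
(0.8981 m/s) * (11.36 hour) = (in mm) 3.673e+07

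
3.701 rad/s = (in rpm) 35.34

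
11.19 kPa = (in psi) 1.623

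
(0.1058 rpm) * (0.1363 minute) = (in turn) 0.01442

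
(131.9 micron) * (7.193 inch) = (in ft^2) 0.0002594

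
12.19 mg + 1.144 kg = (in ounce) 40.35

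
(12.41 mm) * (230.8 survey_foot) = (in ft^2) 9.397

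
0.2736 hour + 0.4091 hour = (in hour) 0.6827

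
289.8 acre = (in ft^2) 1.262e+07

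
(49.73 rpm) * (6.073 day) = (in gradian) 1.74e+08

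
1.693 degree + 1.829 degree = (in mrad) 61.47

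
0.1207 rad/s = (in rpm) 1.153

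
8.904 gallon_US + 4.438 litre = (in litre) 38.14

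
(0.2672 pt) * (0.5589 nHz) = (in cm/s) 5.268e-12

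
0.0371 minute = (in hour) 0.0006183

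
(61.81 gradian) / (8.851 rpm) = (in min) 0.01746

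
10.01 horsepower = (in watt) 7464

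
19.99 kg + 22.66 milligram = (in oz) 705.1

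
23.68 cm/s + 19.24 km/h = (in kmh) 20.09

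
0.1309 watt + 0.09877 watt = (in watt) 0.2297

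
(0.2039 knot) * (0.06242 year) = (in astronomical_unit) 1.38e-06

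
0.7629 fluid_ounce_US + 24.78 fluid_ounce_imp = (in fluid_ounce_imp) 25.57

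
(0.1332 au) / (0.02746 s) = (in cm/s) 7.257e+13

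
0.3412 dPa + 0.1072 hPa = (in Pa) 10.75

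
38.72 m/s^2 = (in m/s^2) 38.72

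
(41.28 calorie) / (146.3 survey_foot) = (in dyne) 3.873e+05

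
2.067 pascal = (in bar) 2.067e-05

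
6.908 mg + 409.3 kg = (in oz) 1.444e+04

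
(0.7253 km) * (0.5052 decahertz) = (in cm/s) 3.664e+05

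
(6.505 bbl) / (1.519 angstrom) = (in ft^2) 7.329e+10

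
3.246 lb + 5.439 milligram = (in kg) 1.472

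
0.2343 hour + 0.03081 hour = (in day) 0.01105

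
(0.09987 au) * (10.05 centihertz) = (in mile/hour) 3.359e+09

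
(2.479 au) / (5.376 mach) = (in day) 2345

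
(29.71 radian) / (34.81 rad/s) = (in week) 1.411e-06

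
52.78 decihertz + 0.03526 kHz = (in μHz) 4.054e+07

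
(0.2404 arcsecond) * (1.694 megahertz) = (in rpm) 18.85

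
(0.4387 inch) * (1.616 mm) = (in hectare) 1.801e-09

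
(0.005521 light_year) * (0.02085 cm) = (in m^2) 1.089e+10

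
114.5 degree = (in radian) 1.998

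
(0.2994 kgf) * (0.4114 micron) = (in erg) 12.08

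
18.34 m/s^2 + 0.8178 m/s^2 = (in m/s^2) 19.16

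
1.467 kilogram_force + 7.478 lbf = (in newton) 47.65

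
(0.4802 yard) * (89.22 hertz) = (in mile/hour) 87.63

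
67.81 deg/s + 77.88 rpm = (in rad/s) 9.339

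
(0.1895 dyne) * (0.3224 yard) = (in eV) 3.487e+12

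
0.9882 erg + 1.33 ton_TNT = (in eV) 3.473e+28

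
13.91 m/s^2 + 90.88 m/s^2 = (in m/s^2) 104.8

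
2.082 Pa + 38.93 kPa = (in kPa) 38.93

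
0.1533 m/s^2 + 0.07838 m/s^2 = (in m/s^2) 0.2317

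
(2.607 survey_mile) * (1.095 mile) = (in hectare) 739.4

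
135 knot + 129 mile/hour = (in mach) 0.3733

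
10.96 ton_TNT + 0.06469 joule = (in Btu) 4.346e+07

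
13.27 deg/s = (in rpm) 2.212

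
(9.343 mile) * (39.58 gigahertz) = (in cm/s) 5.951e+16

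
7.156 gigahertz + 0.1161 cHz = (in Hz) 7.156e+09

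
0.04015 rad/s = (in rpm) 0.3834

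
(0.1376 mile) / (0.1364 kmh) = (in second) 5845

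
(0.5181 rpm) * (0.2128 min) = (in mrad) 692.7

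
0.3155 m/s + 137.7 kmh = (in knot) 74.97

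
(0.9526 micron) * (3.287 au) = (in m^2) 4.684e+05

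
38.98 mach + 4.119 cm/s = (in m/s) 1.327e+04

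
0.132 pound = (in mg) 5.987e+04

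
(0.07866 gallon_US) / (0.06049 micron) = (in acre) 1.216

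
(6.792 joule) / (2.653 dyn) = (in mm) 2.56e+08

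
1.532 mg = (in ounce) 5.404e-05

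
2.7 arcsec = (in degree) 0.00075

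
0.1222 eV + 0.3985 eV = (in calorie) 1.994e-20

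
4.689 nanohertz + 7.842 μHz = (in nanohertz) 7847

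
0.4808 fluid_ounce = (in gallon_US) 0.003756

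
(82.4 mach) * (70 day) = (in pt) 4.81e+14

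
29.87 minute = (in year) 5.683e-05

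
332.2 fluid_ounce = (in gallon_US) 2.595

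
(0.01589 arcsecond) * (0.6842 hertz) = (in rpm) 5.033e-07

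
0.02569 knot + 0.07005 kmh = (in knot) 0.06351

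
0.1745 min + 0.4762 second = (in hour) 0.003041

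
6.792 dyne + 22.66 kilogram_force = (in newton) 222.2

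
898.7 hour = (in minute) 5.392e+04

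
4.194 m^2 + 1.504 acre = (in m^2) 6091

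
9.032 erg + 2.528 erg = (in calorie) 2.763e-07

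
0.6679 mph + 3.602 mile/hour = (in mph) 4.27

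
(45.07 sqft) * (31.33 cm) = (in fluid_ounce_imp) 4.617e+04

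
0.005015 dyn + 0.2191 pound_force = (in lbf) 0.2191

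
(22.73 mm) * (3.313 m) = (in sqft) 0.8106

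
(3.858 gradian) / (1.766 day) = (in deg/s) 2.276e-05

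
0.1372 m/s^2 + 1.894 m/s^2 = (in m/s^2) 2.031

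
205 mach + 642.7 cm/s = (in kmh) 2.513e+05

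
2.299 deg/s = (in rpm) 0.3832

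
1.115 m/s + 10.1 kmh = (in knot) 7.621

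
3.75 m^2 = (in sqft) 40.36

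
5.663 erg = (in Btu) 5.367e-10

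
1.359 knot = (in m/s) 0.6991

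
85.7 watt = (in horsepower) 0.1149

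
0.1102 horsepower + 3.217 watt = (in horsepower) 0.1145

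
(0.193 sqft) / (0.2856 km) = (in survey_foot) 0.000206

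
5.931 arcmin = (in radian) 0.001725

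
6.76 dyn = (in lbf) 1.52e-05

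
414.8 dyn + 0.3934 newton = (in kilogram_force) 0.04054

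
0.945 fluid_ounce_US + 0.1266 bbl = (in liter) 20.16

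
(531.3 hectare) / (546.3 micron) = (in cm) 9.725e+11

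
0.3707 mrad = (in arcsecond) 76.46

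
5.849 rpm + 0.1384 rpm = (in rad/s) 0.627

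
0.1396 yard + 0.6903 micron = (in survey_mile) 7.932e-05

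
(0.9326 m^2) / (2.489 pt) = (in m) 1062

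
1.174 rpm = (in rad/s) 0.1229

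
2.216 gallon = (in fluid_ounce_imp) 295.2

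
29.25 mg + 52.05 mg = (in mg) 81.3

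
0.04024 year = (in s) 1.269e+06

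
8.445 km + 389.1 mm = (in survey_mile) 5.248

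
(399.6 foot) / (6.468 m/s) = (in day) 0.0002179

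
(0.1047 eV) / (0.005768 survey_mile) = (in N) 1.807e-21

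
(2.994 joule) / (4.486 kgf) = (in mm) 68.06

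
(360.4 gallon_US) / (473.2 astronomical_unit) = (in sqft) 2.074e-13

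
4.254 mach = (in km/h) 5215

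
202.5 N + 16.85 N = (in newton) 219.3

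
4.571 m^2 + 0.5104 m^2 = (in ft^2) 54.7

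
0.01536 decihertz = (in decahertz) 0.0001536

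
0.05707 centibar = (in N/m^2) 57.07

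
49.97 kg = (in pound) 110.2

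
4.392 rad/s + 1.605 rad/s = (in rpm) 57.27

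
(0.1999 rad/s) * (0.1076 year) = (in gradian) 4.318e+07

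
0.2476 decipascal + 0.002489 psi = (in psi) 0.002493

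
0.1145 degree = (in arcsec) 412.2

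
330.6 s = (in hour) 0.09183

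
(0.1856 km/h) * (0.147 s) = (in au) 5.066e-14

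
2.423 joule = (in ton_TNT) 5.791e-10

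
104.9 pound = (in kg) 47.58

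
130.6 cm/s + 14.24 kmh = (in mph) 11.77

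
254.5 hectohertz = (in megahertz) 0.02545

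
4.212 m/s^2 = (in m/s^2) 4.212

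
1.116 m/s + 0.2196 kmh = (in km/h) 4.237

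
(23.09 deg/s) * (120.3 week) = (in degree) 1.68e+09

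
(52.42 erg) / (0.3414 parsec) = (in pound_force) 1.119e-22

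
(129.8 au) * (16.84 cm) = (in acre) 8.08e+08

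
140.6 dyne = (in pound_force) 0.0003161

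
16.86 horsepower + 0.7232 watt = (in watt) 1.257e+04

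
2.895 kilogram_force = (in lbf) 6.382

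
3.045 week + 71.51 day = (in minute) 1.337e+05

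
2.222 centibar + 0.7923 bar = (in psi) 11.81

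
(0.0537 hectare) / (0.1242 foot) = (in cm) 1.419e+06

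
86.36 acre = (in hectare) 34.95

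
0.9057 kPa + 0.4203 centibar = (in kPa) 1.326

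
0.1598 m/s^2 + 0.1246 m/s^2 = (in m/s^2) 0.2844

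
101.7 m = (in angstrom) 1.017e+12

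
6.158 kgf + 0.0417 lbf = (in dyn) 6.057e+06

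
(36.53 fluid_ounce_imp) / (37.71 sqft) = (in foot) 0.000972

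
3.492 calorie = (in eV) 9.119e+19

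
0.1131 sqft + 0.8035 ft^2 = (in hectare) 8.515e-06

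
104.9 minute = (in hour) 1.748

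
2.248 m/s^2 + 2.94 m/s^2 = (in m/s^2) 5.188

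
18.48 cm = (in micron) 1.848e+05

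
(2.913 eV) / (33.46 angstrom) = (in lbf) 3.136e-11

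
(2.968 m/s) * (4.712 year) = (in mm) 4.41e+11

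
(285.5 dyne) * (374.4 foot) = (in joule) 0.3258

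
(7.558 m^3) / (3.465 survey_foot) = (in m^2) 7.156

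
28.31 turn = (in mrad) 1.779e+05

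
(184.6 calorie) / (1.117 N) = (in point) 1.96e+06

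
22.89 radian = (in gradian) 1457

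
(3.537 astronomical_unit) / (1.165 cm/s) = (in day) 5.257e+08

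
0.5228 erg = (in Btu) 4.955e-11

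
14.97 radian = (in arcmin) 5.146e+04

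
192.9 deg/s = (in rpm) 32.15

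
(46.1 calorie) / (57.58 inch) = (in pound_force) 29.65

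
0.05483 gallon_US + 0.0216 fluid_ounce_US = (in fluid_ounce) 7.04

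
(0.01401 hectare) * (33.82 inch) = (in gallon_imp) 2.647e+04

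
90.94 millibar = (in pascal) 9094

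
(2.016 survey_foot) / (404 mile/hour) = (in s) 0.003402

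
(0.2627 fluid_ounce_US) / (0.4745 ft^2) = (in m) 0.0001762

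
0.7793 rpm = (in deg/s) 4.676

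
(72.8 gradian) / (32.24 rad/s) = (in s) 0.03547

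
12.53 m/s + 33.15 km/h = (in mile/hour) 48.63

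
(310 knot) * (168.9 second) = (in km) 26.94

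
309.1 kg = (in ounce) 1.09e+04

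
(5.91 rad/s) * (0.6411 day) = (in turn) 5.21e+04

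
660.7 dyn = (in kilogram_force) 0.0006737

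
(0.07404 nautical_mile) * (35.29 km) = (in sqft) 5.209e+07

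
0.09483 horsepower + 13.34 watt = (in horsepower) 0.1127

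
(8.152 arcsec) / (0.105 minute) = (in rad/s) 6.273e-06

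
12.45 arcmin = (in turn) 0.0005764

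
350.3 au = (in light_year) 0.005539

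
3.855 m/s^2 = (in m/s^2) 3.855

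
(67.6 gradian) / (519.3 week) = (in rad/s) 3.381e-09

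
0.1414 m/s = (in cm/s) 14.14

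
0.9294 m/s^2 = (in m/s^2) 0.9294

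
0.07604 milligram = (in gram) 7.604e-05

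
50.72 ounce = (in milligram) 1.438e+06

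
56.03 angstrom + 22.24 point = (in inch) 0.3089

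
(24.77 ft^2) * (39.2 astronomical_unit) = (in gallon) 3.565e+15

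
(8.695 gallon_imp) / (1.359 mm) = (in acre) 0.007187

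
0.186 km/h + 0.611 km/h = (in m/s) 0.2214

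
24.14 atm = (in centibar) 2446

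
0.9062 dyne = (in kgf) 9.241e-07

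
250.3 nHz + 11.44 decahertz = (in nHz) 1.144e+11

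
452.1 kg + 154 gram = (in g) 4.523e+05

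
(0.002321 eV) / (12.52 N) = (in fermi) 2.97e-08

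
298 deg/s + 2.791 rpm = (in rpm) 52.46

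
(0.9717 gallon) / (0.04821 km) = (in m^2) 7.63e-05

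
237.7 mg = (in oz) 0.008385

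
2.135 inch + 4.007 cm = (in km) 9.43e-05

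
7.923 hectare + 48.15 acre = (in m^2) 2.741e+05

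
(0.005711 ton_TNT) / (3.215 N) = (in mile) 4618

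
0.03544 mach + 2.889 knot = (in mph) 30.32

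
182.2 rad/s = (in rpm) 1740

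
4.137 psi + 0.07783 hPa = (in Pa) 2.853e+04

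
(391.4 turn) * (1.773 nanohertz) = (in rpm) 4.164e-05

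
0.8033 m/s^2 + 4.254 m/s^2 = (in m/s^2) 5.057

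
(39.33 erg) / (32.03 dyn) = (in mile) 7.63e-06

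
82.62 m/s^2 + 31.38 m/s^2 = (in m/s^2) 114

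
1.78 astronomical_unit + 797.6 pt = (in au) 1.78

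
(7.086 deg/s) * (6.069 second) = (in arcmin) 2580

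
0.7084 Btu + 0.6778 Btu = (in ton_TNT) 3.496e-07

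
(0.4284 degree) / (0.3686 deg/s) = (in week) 1.922e-06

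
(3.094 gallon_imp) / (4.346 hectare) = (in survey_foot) 1.062e-06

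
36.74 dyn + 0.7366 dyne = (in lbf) 8.425e-05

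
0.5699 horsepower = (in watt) 425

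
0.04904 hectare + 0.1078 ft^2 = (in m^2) 490.4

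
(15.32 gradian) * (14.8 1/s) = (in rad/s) 3.562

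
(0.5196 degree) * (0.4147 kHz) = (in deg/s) 215.5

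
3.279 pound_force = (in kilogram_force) 1.487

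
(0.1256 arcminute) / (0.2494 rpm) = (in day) 1.619e-08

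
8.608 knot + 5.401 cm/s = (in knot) 8.713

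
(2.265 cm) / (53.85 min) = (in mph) 1.568e-05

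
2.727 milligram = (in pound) 6.012e-06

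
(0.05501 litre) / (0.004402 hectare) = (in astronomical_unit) 8.353e-18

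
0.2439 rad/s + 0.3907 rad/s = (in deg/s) 36.36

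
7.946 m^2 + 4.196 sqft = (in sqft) 89.73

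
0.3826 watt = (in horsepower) 0.0005131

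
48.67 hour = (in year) 0.005556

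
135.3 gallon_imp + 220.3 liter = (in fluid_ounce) 2.825e+04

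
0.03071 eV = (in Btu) 4.664e-24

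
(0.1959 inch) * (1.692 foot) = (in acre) 6.341e-07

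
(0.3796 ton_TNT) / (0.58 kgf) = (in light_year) 2.952e-08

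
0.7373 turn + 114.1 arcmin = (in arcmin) 1.604e+04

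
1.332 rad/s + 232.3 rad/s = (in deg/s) 1.339e+04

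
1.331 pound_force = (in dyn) 5.921e+05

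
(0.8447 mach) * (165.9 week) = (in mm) 2.886e+13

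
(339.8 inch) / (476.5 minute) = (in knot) 0.0005868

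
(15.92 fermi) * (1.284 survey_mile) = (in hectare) 3.29e-15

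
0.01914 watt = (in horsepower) 2.567e-05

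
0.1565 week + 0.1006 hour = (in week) 0.1571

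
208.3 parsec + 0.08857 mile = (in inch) 2.53e+20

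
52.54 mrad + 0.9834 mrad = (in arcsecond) 1.104e+04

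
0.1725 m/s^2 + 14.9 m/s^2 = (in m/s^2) 15.07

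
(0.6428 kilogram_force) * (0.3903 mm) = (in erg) 2.46e+04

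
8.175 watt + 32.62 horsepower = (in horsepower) 32.63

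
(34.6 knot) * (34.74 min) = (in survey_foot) 1.217e+05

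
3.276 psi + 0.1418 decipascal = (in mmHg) 169.4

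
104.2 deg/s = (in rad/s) 1.819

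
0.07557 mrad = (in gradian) 0.004811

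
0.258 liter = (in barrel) 0.001623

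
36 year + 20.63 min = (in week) 1877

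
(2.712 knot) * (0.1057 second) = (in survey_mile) 9.163e-05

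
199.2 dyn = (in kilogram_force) 0.0002031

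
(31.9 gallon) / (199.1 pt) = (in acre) 0.0004248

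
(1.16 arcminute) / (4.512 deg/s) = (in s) 0.004285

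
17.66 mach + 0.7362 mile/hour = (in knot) 1.169e+04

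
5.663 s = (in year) 1.796e-07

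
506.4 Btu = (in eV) 3.335e+24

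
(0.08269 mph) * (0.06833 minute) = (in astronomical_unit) 1.013e-12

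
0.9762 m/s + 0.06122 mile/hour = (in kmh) 3.613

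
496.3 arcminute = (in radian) 0.1444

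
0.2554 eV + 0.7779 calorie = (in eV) 2.031e+19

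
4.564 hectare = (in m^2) 4.564e+04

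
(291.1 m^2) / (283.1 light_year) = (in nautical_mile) 5.869e-20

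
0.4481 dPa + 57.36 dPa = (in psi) 0.0008384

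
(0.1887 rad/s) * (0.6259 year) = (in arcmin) 1.28e+10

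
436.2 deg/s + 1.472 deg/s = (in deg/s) 437.7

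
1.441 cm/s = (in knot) 0.02801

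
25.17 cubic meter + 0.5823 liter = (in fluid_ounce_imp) 8.859e+05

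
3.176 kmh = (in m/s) 0.8822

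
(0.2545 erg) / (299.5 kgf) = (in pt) 2.456e-08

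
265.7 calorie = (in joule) 1112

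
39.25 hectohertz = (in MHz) 0.003925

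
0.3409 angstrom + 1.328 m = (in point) 3764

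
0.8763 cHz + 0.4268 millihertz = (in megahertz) 9.19e-09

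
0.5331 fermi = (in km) 5.331e-19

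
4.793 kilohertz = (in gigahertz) 4.793e-06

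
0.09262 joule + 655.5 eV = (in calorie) 0.02214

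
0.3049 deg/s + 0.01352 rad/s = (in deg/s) 1.08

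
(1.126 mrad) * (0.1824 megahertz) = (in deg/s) 1.177e+04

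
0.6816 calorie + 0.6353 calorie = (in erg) 5.51e+07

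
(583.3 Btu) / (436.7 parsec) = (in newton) 4.567e-14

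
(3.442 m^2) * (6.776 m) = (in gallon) 6161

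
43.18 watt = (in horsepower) 0.05791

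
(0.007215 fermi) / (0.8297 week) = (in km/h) 5.176e-23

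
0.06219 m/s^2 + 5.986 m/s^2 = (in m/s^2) 6.048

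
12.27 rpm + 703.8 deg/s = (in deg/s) 777.4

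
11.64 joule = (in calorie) 2.782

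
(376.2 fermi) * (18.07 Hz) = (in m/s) 6.798e-12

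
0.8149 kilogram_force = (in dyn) 7.991e+05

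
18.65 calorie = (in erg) 7.803e+08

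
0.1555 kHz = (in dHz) 1555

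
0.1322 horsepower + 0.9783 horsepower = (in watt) 828.1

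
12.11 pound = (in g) 5493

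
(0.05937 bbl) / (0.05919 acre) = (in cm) 0.003941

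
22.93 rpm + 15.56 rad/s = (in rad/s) 17.96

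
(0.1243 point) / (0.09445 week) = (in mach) 2.254e-12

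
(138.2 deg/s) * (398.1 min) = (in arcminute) 1.981e+08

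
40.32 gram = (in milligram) 4.032e+04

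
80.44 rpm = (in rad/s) 8.424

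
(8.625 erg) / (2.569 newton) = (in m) 3.357e-07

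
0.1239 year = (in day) 45.22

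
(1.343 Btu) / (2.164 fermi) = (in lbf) 1.472e+17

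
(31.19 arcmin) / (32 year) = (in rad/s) 8.991e-12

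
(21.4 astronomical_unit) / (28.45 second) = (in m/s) 1.125e+11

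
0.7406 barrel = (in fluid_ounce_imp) 4144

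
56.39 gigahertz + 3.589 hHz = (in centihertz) 5.639e+12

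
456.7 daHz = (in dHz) 4.567e+04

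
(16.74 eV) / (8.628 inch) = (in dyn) 1.224e-12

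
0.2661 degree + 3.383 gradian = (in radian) 0.05778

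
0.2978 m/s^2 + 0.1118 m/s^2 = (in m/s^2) 0.4096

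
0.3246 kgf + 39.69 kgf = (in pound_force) 88.22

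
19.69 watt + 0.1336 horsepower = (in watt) 119.3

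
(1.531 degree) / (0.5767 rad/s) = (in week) 7.661e-08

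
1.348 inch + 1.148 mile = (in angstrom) 1.848e+13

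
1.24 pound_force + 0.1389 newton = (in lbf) 1.271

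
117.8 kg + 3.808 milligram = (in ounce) 4155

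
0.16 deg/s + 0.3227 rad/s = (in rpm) 3.108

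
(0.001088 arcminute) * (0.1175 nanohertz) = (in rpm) 3.551e-16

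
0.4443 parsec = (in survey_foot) 4.498e+16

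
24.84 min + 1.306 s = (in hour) 0.4144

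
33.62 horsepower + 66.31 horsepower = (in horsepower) 99.93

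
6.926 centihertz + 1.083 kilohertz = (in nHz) 1.083e+12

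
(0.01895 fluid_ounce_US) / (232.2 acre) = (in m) 5.964e-13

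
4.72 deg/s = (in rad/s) 0.08238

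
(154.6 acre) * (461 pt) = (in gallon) 2.688e+07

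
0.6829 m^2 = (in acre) 0.0001687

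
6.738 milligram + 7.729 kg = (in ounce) 272.6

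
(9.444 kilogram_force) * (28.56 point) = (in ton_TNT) 2.23e-10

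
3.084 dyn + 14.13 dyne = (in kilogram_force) 1.755e-05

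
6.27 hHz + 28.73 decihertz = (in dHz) 6299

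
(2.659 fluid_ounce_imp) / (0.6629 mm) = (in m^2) 0.114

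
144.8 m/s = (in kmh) 521.3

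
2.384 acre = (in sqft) 1.038e+05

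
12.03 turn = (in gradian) 4812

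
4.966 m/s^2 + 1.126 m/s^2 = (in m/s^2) 6.092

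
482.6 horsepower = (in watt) 3.599e+05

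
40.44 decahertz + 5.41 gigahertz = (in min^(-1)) 3.246e+11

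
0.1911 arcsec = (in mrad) 0.0009265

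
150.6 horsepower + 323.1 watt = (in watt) 1.126e+05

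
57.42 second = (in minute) 0.957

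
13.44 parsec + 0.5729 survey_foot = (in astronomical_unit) 2.772e+06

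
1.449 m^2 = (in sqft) 15.6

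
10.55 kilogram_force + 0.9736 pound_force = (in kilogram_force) 10.99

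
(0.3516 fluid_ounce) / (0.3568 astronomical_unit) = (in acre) 4.814e-20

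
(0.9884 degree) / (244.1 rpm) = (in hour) 1.875e-07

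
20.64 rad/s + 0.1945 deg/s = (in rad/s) 20.64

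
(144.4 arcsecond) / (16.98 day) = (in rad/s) 4.772e-10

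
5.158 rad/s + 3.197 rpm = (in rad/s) 5.493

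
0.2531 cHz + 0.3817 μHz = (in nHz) 2.531e+06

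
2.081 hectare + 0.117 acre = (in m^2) 2.128e+04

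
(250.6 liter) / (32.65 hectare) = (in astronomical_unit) 5.131e-18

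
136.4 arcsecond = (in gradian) 0.0421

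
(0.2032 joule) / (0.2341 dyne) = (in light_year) 9.175e-12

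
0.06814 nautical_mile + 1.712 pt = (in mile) 0.07841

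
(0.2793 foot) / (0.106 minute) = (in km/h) 0.04819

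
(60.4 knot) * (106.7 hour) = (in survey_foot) 3.916e+07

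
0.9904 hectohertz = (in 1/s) 99.04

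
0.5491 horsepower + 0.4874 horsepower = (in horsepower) 1.036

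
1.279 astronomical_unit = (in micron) 1.913e+17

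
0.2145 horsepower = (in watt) 160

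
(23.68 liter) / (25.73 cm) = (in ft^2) 0.9906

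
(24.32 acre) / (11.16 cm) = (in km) 881.9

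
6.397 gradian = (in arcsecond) 2.073e+04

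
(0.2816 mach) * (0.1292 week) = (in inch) 2.95e+08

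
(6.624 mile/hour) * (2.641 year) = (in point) 6.991e+11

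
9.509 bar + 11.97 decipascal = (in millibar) 9509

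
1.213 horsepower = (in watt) 904.5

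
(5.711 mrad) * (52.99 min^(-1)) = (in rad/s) 0.005044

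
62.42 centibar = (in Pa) 6.242e+04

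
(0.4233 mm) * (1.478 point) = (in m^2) 2.207e-07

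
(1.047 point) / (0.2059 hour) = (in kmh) 1.794e-06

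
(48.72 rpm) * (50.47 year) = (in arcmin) 2.792e+13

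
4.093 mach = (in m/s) 1394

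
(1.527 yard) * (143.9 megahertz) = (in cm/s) 2.009e+10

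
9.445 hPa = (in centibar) 0.9445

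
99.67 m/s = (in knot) 193.7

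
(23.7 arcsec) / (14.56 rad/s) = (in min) 1.315e-07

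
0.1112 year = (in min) 5.845e+04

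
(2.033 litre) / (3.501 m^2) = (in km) 5.807e-07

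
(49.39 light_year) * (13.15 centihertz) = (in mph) 1.374e+17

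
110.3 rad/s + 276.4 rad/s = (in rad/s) 386.7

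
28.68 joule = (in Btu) 0.02718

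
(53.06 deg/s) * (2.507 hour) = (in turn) 1330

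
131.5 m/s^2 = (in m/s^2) 131.5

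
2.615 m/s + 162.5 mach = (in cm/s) 5.533e+06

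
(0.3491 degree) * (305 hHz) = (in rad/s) 185.8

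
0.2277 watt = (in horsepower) 0.0003054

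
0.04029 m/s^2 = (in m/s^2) 0.04029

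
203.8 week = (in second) 1.233e+08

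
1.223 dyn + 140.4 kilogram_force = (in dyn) 1.377e+08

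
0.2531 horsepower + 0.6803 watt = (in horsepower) 0.254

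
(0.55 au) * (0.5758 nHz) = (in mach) 0.1391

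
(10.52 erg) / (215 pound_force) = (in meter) 1.1e-09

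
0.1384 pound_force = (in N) 0.6156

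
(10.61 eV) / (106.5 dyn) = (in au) 1.067e-26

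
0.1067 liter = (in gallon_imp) 0.02347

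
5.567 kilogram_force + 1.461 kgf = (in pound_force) 15.49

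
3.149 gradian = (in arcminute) 170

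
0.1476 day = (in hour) 3.542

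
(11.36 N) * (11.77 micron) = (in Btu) 1.267e-07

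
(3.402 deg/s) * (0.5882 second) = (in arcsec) 7204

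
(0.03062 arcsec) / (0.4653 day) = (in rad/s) 3.693e-12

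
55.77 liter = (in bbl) 0.3508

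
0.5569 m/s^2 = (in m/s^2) 0.5569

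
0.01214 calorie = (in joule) 0.05079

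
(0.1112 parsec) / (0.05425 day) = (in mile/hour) 1.638e+12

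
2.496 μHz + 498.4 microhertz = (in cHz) 0.05009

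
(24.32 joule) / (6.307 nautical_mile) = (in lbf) 0.0004681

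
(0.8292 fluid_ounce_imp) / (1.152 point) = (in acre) 1.433e-05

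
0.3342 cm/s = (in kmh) 0.01203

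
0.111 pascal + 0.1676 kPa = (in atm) 0.001655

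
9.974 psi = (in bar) 0.6877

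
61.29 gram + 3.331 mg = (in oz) 2.162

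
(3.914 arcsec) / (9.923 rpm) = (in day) 2.114e-10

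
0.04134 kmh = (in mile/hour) 0.02569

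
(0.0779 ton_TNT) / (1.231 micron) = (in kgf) 2.7e+13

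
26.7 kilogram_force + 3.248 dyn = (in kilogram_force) 26.7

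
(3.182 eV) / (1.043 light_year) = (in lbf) 1.161e-35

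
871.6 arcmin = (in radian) 0.2535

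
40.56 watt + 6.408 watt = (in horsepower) 0.06299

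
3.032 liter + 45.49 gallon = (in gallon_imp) 38.55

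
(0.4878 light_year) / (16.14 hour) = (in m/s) 7.943e+10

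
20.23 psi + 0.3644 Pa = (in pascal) 1.395e+05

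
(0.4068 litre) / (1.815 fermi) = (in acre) 5.538e+07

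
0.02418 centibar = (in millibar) 0.2418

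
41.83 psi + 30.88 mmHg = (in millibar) 2925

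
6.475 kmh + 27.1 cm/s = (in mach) 0.006078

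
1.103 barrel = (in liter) 175.4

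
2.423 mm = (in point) 6.868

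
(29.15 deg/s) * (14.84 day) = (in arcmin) 2.243e+09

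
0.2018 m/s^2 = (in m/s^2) 0.2018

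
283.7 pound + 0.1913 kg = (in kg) 128.9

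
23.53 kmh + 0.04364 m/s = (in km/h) 23.69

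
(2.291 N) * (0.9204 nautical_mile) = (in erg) 3.905e+10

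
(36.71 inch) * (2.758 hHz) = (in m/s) 257.2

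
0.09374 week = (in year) 0.001798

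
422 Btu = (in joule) 4.452e+05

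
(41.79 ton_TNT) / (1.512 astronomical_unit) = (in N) 0.773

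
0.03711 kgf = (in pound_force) 0.08181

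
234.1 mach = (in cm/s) 7.971e+06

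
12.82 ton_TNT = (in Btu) 5.084e+07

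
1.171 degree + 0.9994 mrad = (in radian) 0.02144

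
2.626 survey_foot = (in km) 0.0008004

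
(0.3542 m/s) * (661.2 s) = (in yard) 256.1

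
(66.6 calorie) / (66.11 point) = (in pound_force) 2686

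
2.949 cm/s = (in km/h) 0.1062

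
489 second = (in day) 0.00566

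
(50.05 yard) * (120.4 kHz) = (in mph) 1.233e+07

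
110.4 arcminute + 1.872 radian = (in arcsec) 3.928e+05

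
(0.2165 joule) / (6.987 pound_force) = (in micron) 6966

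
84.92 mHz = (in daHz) 0.008492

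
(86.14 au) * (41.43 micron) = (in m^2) 5.339e+08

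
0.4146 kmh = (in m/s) 0.1152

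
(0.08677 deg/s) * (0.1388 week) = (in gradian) 8093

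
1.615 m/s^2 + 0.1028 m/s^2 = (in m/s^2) 1.718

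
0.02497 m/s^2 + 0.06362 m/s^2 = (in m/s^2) 0.08859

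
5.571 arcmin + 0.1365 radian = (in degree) 7.914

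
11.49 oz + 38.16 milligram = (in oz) 11.49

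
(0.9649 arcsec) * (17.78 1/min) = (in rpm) 1.324e-05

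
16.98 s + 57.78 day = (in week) 8.254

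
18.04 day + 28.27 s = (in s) 1.559e+06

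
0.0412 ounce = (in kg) 0.001168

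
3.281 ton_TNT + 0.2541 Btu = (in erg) 1.373e+17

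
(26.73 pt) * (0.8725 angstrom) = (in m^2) 8.227e-13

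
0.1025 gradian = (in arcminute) 5.535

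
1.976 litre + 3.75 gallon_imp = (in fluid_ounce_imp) 669.5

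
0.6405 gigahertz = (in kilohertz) 6.405e+05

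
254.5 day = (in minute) 3.665e+05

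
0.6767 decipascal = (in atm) 6.679e-07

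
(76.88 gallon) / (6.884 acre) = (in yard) 1.142e-05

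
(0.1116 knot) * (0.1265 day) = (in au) 4.195e-09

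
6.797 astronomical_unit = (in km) 1.017e+09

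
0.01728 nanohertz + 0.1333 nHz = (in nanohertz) 0.1506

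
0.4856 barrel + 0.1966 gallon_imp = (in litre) 78.1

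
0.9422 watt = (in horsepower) 0.001264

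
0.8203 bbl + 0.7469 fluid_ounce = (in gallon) 34.46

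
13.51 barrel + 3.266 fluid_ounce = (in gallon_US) 567.4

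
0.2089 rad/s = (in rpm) 1.995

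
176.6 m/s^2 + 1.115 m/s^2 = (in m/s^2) 177.7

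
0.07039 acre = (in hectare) 0.02849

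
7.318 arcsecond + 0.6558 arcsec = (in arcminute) 0.1329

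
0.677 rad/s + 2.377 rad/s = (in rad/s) 3.054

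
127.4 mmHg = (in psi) 2.464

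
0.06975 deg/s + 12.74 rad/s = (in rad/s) 12.74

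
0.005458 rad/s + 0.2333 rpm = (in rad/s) 0.02989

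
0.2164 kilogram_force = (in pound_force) 0.4771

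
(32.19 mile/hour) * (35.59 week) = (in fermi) 3.097e+23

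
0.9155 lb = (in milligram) 4.153e+05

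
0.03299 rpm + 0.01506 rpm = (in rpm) 0.04805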